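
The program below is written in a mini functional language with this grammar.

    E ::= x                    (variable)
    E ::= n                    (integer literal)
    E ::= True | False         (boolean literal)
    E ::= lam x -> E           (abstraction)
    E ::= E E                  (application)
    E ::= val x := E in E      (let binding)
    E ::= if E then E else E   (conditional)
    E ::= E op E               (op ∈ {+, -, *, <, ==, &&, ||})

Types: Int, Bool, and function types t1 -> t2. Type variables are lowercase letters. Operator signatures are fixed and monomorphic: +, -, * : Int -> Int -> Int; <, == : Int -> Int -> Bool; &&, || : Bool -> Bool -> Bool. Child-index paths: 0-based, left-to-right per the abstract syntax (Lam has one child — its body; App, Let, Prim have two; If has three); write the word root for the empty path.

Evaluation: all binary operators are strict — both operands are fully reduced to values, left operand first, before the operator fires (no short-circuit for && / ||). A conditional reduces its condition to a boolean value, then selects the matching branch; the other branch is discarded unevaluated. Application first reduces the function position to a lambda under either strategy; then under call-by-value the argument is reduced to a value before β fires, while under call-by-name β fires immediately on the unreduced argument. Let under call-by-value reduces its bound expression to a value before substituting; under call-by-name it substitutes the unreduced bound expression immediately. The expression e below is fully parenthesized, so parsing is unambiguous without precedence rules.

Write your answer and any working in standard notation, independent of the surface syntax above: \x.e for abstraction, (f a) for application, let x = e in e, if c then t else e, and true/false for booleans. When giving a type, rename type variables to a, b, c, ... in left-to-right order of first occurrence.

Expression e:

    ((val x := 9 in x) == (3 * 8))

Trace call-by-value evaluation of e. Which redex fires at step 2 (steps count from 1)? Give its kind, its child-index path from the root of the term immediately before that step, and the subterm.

Derivation:
step 0: ((let x = 9 in x) == (3 * 8))
step 1: [let@0] (9 == (3 * 8))
step 2: [delta@1] (9 == 24)

Answer: delta at 1 : (3 * 8)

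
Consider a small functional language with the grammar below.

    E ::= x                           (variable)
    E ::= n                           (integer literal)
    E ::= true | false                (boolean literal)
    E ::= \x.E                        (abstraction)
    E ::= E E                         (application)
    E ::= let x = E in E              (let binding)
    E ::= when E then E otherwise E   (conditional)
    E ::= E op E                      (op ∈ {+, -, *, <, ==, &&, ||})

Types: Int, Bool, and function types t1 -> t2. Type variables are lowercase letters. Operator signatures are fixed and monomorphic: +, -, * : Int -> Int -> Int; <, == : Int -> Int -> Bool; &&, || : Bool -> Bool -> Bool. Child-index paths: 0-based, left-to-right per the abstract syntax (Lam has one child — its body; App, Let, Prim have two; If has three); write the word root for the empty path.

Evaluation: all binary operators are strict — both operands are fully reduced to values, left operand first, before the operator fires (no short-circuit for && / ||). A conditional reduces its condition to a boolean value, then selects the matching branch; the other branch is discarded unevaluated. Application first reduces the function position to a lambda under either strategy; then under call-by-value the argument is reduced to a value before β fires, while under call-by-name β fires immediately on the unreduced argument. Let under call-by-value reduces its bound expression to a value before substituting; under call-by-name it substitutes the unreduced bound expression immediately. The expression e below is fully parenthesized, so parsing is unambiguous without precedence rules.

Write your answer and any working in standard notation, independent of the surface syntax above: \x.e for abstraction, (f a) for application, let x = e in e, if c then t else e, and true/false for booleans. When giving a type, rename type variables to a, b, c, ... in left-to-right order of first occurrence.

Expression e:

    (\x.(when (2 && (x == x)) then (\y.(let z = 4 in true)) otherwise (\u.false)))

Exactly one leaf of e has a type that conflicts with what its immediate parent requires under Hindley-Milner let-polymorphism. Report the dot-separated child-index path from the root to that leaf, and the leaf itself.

Derivation:
  unify Int ~ Bool
  FAIL: mismatch Int ~ Bool

Answer: 0.0.0 : 2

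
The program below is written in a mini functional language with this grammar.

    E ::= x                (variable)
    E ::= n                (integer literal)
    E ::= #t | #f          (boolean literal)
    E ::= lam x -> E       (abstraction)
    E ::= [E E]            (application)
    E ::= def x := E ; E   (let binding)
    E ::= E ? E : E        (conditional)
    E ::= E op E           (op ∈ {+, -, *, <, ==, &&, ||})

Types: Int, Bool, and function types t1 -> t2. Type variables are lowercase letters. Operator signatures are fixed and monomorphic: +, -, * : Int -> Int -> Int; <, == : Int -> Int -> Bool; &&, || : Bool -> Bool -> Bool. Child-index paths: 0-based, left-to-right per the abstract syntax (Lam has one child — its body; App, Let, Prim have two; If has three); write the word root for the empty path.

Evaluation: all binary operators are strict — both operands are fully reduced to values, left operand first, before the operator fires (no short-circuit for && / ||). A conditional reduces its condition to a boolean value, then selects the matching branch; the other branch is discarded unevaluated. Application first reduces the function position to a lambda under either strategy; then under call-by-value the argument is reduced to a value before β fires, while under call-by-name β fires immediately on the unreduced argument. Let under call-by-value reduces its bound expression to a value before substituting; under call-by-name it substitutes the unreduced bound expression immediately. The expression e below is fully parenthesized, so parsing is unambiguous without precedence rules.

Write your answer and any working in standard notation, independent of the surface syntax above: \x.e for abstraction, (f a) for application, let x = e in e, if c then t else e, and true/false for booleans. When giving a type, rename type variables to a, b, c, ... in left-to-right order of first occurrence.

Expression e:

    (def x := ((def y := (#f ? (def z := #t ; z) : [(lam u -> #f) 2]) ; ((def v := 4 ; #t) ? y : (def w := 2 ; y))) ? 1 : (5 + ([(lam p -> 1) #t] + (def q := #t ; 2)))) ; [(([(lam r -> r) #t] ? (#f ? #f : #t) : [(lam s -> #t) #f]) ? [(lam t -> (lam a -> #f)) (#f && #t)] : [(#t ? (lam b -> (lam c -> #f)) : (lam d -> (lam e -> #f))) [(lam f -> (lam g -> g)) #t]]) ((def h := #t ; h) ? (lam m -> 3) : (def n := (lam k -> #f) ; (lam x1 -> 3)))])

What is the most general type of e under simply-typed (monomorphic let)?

Derivation:
  unify Bool ~ Bool
let z : Bool
z : Bool
\u._ : a -> Bool
  unify a -> Bool ~ Int -> b
  unify a ~ Int
  unify Bool ~ b
_ _ : Bool
  unify Bool ~ Bool
let y : Bool
let v : Int
  unify Bool ~ Bool
y : Bool
let w : Int
y : Bool
  unify Bool ~ Bool
  unify Bool ~ Bool
  unify Int ~ Int
\p._ : c -> Int
  unify c -> Int ~ Bool -> d
  unify c ~ Bool
  unify Int ~ d
_ _ : Int
  unify Int ~ Int
let q : Bool
  unify Int ~ Int
  unify Int ~ Int
  unify Int ~ Int
let x : Int
r : e
\r._ : e -> e
  unify e -> e ~ Bool -> f
  unify e ~ Bool
  unify Bool ~ f
_ _ : Bool
  unify Bool ~ Bool
  unify Bool ~ Bool
  unify Bool ~ Bool
\s._ : g -> Bool
  unify g -> Bool ~ Bool -> h
  unify g ~ Bool
  unify Bool ~ h
_ _ : Bool
  unify Bool ~ Bool
  unify Bool ~ Bool
\a._ : j -> Bool
\t._ : i -> j -> Bool
  unify Bool ~ Bool
  unify Bool ~ Bool
  unify i -> j -> Bool ~ Bool -> k
  unify i ~ Bool
  unify j -> Bool ~ k
_ _ : j -> Bool
  unify Bool ~ Bool
\c._ : m -> Bool
\b._ : l -> m -> Bool
\e._ : o -> Bool
\d._ : n -> o -> Bool
  unify l -> m -> Bool ~ n -> o -> Bool
  unify l ~ n
  unify m -> Bool ~ o -> Bool
  unify m ~ o
  unify Bool ~ Bool
g : q
\g._ : q -> q
\f._ : p -> q -> q
  unify p -> q -> q ~ Bool -> r
  unify p ~ Bool
  unify q -> q ~ r
_ _ : q -> q
  unify n -> o -> Bool ~ (q -> q) -> s
  unify n ~ q -> q
  unify o -> Bool ~ s
_ _ : o -> Bool
  unify j -> Bool ~ o -> Bool
  unify j ~ o
  unify Bool ~ Bool
let h : Bool
h : Bool
  unify Bool ~ Bool
\m._ : t -> Int
\k._ : u -> Bool
let n : u -> Bool
\x1._ : v -> Int
  unify t -> Int ~ v -> Int
  unify t ~ v
  unify Int ~ Int
  unify o -> Bool ~ (v -> Int) -> w
  unify o ~ v -> Int
  unify Bool ~ w
_ _ : Bool

Answer: Bool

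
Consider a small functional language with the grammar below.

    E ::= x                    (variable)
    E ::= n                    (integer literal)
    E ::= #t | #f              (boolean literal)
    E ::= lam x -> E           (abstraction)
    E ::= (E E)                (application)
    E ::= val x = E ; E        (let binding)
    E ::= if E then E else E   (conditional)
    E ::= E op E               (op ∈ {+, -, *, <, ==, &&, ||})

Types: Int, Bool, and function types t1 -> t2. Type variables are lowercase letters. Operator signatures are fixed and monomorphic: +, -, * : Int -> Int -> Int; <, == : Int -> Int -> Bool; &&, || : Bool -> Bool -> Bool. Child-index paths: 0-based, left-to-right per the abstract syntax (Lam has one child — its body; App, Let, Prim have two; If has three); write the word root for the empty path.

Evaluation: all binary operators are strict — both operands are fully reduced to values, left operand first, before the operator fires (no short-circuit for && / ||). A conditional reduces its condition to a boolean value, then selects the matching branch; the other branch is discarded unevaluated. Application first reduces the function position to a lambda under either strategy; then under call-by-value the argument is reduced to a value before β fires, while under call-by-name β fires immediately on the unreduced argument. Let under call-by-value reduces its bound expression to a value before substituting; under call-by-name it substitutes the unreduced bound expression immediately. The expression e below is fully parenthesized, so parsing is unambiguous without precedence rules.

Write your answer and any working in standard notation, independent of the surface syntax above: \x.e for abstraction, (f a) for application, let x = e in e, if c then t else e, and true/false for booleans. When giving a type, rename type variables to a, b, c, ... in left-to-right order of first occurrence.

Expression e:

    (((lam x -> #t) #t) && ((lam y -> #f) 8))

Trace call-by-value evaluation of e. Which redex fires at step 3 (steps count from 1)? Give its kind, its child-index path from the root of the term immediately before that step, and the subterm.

Answer: delta at root : (true && false)

Derivation:
step 0: (((\x.true) true) && ((\y.false) 8))
step 1: [beta@0] (true && ((\y.false) 8))
step 2: [beta@1] (true && false)
step 3: [delta@root] false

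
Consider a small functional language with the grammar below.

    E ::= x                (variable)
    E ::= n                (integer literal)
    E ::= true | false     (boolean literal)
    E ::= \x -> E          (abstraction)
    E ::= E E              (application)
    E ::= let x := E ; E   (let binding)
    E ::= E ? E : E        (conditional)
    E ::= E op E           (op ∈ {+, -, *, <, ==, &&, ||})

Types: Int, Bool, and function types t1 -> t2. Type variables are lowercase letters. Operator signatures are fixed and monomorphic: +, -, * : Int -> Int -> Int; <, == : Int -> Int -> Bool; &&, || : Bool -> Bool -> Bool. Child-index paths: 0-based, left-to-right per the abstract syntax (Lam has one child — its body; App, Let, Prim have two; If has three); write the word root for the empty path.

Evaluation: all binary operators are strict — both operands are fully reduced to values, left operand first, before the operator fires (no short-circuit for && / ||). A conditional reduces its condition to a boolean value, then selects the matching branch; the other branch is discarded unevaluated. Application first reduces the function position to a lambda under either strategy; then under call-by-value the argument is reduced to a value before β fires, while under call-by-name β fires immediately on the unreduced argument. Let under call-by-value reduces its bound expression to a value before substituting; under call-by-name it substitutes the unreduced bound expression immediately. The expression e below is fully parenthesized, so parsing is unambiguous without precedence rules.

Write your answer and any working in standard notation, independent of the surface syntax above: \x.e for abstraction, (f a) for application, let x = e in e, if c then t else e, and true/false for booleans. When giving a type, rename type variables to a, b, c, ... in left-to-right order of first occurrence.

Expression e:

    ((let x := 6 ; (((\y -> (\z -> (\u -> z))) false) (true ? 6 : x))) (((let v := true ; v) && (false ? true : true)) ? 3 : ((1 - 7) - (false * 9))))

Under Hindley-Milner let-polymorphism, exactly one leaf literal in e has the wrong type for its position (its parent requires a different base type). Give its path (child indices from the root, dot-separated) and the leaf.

Answer: 1.2.1.0 : false

Trace:
let x : Int
z : b
\u._ : c -> b
\z._ : b -> c -> b
\y._ : a -> b -> c -> b
  unify a -> b -> c -> b ~ Bool -> d
  unify a ~ Bool
  unify b -> c -> b ~ d
_ _ : b -> c -> b
  unify Bool ~ Bool
x : Int
  unify Int ~ Int
  unify b -> c -> b ~ Int -> e
  unify b ~ Int
  unify c -> Int ~ e
_ _ : c -> Int
let v : Bool
v : Bool
  unify Bool ~ Bool
  unify Bool ~ Bool
  unify Bool ~ Bool
  unify Bool ~ Bool
  unify Bool ~ Bool
  unify Int ~ Int
  unify Int ~ Int
  unify Int ~ Int
  unify Bool ~ Int
  FAIL: mismatch Bool ~ Int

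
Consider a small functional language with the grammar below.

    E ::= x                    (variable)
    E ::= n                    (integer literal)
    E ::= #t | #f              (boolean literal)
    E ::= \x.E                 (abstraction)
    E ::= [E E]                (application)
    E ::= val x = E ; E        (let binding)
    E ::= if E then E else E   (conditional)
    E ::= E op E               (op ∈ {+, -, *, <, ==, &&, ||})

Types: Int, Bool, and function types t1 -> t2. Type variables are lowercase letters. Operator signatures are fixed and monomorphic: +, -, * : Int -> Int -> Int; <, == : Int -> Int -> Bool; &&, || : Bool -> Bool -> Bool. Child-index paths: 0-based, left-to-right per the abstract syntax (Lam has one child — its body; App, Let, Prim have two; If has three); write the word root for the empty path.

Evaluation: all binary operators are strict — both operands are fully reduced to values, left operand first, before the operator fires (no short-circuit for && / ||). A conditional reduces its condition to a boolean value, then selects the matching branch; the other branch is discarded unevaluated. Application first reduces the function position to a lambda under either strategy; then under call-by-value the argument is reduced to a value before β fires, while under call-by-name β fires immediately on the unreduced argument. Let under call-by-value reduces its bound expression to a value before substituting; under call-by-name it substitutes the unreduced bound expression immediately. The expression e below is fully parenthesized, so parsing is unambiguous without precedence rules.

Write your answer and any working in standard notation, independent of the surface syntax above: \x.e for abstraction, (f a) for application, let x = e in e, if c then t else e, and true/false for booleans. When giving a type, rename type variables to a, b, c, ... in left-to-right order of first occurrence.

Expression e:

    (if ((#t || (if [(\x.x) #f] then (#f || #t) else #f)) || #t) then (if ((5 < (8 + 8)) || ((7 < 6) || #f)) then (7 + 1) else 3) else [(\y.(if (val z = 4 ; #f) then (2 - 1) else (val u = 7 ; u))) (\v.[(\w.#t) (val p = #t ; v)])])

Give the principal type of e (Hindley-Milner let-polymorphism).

Answer: Int

Working:
  unify Bool ~ Bool
x : a
\x._ : a -> a
  unify a -> a ~ Bool -> b
  unify a ~ Bool
  unify Bool ~ b
_ _ : Bool
  unify Bool ~ Bool
  unify Bool ~ Bool
  unify Bool ~ Bool
  unify Bool ~ Bool
  unify Bool ~ Bool
  unify Bool ~ Bool
  unify Bool ~ Bool
  unify Bool ~ Bool
  unify Int ~ Int
  unify Int ~ Int
  unify Int ~ Int
  unify Int ~ Int
  unify Bool ~ Bool
  unify Int ~ Int
  unify Int ~ Int
  unify Bool ~ Bool
  unify Bool ~ Bool
  unify Bool ~ Bool
  unify Bool ~ Bool
  unify Int ~ Int
  unify Int ~ Int
  unify Int ~ Int
let z : Int
  unify Bool ~ Bool
  unify Int ~ Int
  unify Int ~ Int
let u : Int
u : Int
  unify Int ~ Int
\y._ : c -> Int
\w._ : e -> Bool
let p : Bool
v : d
  unify e -> Bool ~ d -> f
  unify e ~ d
  unify Bool ~ f
_ _ : Bool
\v._ : d -> Bool
  unify c -> Int ~ (d -> Bool) -> g
  unify c ~ d -> Bool
  unify Int ~ g
_ _ : Int
  unify Int ~ Int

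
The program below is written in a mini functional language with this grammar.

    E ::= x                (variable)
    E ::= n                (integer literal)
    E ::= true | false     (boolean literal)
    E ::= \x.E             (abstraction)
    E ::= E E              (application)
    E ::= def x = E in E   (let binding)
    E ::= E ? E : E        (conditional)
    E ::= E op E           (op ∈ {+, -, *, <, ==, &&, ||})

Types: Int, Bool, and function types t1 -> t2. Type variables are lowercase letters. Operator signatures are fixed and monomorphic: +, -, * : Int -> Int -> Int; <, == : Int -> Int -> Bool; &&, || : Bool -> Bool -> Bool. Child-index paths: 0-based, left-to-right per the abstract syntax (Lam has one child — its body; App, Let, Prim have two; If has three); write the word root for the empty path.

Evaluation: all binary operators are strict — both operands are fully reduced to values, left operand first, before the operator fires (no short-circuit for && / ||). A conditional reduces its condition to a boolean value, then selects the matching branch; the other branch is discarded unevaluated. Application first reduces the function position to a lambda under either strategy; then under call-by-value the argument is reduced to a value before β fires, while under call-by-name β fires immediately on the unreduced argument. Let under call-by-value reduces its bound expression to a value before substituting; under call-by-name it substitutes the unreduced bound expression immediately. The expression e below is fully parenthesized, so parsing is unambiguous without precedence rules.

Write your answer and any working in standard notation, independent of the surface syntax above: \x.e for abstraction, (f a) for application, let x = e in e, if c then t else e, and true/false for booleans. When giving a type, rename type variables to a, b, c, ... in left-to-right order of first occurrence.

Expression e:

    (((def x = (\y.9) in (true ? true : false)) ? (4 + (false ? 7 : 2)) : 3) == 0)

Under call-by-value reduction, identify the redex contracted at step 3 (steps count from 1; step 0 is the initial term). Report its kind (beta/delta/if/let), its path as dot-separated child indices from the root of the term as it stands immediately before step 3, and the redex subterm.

Answer: if at 0 : (if true then (4 + (if false then 7 else 2)) else 3)

Derivation:
step 0: ((if (let x = (\y.9) in (if true then true else false)) then (4 + (if false then 7 else 2)) else 3) == 0)
step 1: [let@0.0] ((if (if true then true else false) then (4 + (if false then 7 else 2)) else 3) == 0)
step 2: [if@0.0] ((if true then (4 + (if false then 7 else 2)) else 3) == 0)
step 3: [if@0] ((4 + (if false then 7 else 2)) == 0)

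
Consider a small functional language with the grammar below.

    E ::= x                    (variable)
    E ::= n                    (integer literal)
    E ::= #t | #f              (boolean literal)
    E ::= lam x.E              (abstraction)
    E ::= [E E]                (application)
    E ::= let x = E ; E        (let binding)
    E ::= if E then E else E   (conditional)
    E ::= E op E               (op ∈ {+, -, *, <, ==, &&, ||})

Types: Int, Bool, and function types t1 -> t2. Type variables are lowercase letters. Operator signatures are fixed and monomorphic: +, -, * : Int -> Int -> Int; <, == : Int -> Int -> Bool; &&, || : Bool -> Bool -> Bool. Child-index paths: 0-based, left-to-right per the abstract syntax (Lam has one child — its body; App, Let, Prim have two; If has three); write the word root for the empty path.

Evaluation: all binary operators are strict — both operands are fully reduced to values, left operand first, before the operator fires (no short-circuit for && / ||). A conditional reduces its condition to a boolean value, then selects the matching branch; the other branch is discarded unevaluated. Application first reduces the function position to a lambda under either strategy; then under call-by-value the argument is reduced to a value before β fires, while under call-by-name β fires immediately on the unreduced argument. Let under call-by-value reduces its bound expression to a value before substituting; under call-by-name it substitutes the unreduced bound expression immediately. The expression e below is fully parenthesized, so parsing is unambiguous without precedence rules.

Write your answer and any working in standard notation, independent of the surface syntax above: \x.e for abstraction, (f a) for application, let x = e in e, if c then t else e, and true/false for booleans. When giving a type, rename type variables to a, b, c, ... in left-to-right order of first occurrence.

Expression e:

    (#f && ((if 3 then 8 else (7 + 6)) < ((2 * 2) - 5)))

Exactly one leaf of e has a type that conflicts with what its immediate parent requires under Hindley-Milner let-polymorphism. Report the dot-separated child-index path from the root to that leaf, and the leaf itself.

Answer: 1.0.0 : 3

Working:
  unify Bool ~ Bool
  unify Int ~ Bool
  FAIL: mismatch Int ~ Bool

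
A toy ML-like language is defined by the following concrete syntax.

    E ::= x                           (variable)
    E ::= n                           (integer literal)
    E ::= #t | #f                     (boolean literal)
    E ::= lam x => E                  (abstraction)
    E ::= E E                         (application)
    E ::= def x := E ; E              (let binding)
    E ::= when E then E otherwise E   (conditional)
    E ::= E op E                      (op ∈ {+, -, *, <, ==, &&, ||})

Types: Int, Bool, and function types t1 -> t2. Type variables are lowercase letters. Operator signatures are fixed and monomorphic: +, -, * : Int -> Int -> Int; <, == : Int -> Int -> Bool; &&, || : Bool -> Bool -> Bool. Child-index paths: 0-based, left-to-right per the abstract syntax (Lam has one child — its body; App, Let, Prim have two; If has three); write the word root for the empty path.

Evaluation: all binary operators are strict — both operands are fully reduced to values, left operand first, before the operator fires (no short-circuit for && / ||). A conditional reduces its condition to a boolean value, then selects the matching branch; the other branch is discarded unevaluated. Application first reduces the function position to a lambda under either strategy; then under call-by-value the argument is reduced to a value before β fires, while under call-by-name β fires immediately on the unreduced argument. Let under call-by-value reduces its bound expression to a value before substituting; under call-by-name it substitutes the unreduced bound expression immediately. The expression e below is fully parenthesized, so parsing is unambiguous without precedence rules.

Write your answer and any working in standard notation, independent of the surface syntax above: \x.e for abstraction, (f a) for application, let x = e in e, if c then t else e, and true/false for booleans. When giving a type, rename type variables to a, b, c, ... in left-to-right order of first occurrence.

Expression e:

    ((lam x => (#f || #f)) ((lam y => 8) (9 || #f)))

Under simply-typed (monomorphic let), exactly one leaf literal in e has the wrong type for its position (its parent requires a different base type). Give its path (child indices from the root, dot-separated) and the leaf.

Answer: 1.1.0 : 9

Working:
  unify Bool ~ Bool
  unify Bool ~ Bool
\x._ : a -> Bool
\y._ : b -> Int
  unify Int ~ Bool
  FAIL: mismatch Int ~ Bool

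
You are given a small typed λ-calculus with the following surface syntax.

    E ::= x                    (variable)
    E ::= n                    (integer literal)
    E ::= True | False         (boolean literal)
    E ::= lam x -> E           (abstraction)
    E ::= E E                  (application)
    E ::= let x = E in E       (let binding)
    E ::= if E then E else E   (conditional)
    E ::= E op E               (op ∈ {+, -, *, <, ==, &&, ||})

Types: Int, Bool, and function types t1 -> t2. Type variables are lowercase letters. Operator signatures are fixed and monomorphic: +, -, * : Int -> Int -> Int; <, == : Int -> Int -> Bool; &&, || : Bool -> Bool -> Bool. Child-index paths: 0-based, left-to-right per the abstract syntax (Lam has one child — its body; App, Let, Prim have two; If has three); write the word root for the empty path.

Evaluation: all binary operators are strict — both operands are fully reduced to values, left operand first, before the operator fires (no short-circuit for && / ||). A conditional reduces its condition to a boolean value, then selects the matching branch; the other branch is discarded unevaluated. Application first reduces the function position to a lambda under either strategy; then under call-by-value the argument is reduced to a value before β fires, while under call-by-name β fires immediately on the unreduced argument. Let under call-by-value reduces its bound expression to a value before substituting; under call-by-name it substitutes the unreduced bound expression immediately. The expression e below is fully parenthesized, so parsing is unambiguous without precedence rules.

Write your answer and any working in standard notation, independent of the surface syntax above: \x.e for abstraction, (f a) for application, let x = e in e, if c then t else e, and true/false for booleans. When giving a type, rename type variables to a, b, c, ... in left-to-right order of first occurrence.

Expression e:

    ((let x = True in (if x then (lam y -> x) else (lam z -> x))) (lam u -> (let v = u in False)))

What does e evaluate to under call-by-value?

Working:
step 0: ((let x = true in (if x then (\y.x) else (\z.x))) (\u.(let v = u in false)))
step 1: [let@0] ((if true then (\y.true) else (\z.true)) (\u.(let v = u in false)))
step 2: [if@0] ((\y.true) (\u.(let v = u in false)))
step 3: [beta@root] true

Answer: true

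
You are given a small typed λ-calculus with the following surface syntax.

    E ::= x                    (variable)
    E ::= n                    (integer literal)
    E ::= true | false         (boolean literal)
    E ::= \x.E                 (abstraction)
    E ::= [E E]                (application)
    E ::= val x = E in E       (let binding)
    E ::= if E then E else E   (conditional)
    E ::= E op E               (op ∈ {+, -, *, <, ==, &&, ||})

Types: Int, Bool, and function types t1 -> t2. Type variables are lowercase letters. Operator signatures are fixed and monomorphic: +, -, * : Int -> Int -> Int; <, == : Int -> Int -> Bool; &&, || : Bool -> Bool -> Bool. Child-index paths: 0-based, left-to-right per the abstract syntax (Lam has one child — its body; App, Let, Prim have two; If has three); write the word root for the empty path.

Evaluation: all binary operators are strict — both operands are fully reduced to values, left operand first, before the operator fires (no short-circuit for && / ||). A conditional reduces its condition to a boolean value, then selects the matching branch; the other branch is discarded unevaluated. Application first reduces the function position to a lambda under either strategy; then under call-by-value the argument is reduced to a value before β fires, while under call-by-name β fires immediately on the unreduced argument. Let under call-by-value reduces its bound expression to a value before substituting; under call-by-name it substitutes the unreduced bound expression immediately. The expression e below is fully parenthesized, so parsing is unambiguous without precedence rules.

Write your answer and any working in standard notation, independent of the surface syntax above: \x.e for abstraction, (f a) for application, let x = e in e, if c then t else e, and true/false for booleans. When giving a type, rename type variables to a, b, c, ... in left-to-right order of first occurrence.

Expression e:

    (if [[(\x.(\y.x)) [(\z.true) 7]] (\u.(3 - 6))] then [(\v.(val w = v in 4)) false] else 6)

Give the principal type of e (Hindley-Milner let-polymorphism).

Working:
x : a
\y._ : b -> a
\x._ : a -> b -> a
\z._ : c -> Bool
  unify c -> Bool ~ Int -> d
  unify c ~ Int
  unify Bool ~ d
_ _ : Bool
  unify a -> b -> a ~ Bool -> e
  unify a ~ Bool
  unify b -> Bool ~ e
_ _ : b -> Bool
  unify Int ~ Int
  unify Int ~ Int
\u._ : f -> Int
  unify b -> Bool ~ (f -> Int) -> g
  unify b ~ f -> Int
  unify Bool ~ g
_ _ : Bool
  unify Bool ~ Bool
v : h
let w : h
\v._ : h -> Int
  unify h -> Int ~ Bool -> i
  unify h ~ Bool
  unify Int ~ i
_ _ : Int
  unify Int ~ Int

Answer: Int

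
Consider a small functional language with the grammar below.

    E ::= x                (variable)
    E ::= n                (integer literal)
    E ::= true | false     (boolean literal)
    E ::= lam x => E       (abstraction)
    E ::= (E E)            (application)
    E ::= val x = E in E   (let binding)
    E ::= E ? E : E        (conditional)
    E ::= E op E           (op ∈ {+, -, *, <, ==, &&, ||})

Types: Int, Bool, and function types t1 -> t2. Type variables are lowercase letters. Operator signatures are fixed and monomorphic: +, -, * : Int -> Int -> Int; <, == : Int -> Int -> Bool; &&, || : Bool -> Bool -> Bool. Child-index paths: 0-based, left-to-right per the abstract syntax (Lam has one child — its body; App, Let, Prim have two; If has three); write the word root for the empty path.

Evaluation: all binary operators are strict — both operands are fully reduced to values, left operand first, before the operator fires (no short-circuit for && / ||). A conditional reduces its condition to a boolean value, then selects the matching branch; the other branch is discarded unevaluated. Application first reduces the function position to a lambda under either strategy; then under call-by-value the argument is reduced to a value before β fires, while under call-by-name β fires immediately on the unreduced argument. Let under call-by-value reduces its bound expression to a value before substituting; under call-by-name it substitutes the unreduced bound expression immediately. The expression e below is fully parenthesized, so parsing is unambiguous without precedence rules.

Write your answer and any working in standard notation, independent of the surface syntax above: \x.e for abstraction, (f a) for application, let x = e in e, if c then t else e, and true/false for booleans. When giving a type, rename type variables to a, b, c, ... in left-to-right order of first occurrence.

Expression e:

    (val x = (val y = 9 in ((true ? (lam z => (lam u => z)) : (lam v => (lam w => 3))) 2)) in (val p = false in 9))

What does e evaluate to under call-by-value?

Derivation:
step 0: (let x = (let y = 9 in ((if true then (\z.(\u.z)) else (\v.(\w.3))) 2)) in (let p = false in 9))
step 1: [let@0] (let x = ((if true then (\z.(\u.z)) else (\v.(\w.3))) 2) in (let p = false in 9))
step 2: [if@0.0] (let x = ((\z.(\u.z)) 2) in (let p = false in 9))
step 3: [beta@0] (let x = (\u.2) in (let p = false in 9))
step 4: [let@root] (let p = false in 9)
step 5: [let@root] 9

Answer: 9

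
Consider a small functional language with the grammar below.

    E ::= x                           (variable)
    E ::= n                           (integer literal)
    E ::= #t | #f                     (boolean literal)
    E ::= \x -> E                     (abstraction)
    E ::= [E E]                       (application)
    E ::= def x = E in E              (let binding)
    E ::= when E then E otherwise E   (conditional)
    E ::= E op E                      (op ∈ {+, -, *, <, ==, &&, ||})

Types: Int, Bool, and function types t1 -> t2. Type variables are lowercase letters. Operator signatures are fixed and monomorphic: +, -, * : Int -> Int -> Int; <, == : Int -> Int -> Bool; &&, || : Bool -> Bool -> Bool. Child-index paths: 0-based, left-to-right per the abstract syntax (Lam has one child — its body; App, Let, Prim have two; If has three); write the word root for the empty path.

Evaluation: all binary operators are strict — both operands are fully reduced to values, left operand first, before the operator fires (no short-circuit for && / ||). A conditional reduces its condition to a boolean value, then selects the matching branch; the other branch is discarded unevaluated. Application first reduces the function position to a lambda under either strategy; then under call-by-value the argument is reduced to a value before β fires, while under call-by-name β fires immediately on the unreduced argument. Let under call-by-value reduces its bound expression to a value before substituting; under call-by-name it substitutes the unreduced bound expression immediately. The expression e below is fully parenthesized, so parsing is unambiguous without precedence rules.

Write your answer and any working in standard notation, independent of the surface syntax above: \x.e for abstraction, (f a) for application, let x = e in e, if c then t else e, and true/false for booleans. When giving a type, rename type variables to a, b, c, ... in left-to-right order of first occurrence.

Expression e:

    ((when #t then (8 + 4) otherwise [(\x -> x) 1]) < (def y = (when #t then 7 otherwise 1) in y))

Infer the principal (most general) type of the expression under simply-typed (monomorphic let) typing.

Answer: Bool

Derivation:
  unify Bool ~ Bool
  unify Int ~ Int
  unify Int ~ Int
x : a
\x._ : a -> a
  unify a -> a ~ Int -> b
  unify a ~ Int
  unify Int ~ b
_ _ : Int
  unify Int ~ Int
  unify Int ~ Int
  unify Bool ~ Bool
  unify Int ~ Int
let y : Int
y : Int
  unify Int ~ Int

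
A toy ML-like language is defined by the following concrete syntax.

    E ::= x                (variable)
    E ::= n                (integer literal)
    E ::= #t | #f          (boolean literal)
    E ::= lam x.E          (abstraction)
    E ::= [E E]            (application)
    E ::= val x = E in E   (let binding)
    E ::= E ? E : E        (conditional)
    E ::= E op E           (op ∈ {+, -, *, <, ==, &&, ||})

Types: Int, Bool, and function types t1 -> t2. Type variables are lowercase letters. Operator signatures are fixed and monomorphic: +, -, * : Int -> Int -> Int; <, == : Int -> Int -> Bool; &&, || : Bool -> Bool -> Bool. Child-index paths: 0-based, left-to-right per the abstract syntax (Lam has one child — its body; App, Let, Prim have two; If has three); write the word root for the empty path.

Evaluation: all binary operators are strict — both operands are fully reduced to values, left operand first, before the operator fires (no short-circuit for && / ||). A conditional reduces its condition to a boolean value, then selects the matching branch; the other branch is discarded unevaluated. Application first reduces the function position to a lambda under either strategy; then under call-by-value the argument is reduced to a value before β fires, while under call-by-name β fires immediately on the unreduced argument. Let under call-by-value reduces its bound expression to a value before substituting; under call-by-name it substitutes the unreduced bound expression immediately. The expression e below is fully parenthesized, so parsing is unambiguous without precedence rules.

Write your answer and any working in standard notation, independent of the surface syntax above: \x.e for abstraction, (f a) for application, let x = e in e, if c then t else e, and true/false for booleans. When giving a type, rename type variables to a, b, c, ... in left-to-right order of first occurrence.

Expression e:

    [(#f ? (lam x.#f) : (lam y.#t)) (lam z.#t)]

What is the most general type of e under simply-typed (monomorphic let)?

Answer: Bool

Derivation:
  unify Bool ~ Bool
\x._ : a -> Bool
\y._ : b -> Bool
  unify a -> Bool ~ b -> Bool
  unify a ~ b
  unify Bool ~ Bool
\z._ : c -> Bool
  unify b -> Bool ~ (c -> Bool) -> d
  unify b ~ c -> Bool
  unify Bool ~ d
_ _ : Bool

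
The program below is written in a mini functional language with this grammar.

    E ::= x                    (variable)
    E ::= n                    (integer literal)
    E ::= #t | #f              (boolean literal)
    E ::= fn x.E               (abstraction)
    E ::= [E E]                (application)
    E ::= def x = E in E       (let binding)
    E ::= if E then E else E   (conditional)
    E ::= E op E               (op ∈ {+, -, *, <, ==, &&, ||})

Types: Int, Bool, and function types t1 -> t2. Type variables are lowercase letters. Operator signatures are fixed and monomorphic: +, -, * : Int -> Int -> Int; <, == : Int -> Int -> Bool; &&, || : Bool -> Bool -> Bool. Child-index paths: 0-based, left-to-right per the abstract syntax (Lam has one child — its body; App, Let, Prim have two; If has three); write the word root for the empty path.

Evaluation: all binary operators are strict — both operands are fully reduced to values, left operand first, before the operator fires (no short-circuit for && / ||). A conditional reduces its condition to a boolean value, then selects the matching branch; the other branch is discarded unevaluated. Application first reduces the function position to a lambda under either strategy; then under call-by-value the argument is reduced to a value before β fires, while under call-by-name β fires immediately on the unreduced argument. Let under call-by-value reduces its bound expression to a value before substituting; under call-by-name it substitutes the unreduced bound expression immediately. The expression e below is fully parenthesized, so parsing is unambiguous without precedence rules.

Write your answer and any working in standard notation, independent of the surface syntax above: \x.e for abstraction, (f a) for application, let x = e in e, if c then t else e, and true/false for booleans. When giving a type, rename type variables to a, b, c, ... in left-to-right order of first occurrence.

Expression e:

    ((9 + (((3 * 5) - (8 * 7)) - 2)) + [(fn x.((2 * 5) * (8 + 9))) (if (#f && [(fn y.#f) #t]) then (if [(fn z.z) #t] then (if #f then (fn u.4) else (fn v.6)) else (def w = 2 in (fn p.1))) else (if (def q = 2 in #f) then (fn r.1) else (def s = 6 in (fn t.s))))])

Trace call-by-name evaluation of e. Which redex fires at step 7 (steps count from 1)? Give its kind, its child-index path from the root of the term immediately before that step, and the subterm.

Answer: delta at 1.0 : (2 * 5)

Working:
step 0: ((9 + (((3 * 5) - (8 * 7)) - 2)) + ((\x.((2 * 5) * (8 + 9))) (if (false && ((\y.false) true)) then (if ((\z.z) true) then (if false then (\u.4) else (\v.6)) else (let w = 2 in (\p.1))) else (if (let q = 2 in false) then (\r.1) else (let s = 6 in (\t.s))))))
step 1: [delta@0.1.0.0] ((9 + ((15 - (8 * 7)) - 2)) + ((\x.((2 * 5) * (8 + 9))) (if (false && ((\y.false) true)) then (if ((\z.z) true) then (if false then (\u.4) else (\v.6)) else (let w = 2 in (\p.1))) else (if (let q = 2 in false) then (\r.1) else (let s = 6 in (\t.s))))))
step 2: [delta@0.1.0.1] ((9 + ((15 - 56) - 2)) + ((\x.((2 * 5) * (8 + 9))) (if (false && ((\y.false) true)) then (if ((\z.z) true) then (if false then (\u.4) else (\v.6)) else (let w = 2 in (\p.1))) else (if (let q = 2 in false) then (\r.1) else (let s = 6 in (\t.s))))))
step 3: [delta@0.1.0] ((9 + (-41 - 2)) + ((\x.((2 * 5) * (8 + 9))) (if (false && ((\y.false) true)) then (if ((\z.z) true) then (if false then (\u.4) else (\v.6)) else (let w = 2 in (\p.1))) else (if (let q = 2 in false) then (\r.1) else (let s = 6 in (\t.s))))))
step 4: [delta@0.1] ((9 + -43) + ((\x.((2 * 5) * (8 + 9))) (if (false && ((\y.false) true)) then (if ((\z.z) true) then (if false then (\u.4) else (\v.6)) else (let w = 2 in (\p.1))) else (if (let q = 2 in false) then (\r.1) else (let s = 6 in (\t.s))))))
step 5: [delta@0] (-34 + ((\x.((2 * 5) * (8 + 9))) (if (false && ((\y.false) true)) then (if ((\z.z) true) then (if false then (\u.4) else (\v.6)) else (let w = 2 in (\p.1))) else (if (let q = 2 in false) then (\r.1) else (let s = 6 in (\t.s))))))
step 6: [beta@1] (-34 + ((2 * 5) * (8 + 9)))
step 7: [delta@1.0] (-34 + (10 * (8 + 9)))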